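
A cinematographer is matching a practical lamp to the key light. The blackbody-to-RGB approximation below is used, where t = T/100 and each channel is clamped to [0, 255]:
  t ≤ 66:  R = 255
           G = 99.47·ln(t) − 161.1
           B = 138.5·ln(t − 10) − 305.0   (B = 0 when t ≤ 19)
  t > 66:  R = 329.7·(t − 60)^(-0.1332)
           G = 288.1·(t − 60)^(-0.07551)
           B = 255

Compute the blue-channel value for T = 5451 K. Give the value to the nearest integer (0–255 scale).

221

t = 5451/100 = 54.51; the t ≤ 66 branch applies.
B = 138.5·ln(54.51 − 10) − 305.0 = 138.5·ln 44.51 − 305.0 = 138.5·3.7957 − 305.0 = 220.706.
Rounded: 221.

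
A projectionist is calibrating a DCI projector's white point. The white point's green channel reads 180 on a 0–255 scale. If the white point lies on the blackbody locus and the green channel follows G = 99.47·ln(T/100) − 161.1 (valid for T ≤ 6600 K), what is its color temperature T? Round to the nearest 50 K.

3100 K

ln t = (180 + 161.1) / 99.47 = 3.4292.
t = e^3.4292 = 30.851.
T = 100·t = 3085 K → 3100 K to the nearest 50 K.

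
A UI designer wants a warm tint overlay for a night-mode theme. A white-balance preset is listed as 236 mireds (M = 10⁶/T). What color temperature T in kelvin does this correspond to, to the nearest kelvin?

T = 10⁶ / 236 = 4237.29 K → 4237 K.

4237 K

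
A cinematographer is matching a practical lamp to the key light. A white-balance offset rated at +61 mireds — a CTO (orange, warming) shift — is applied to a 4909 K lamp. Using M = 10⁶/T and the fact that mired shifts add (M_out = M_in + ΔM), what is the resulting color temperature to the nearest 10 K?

3780 K

M_in = 10⁶/4909 = 203.71 mireds.
M_out = 203.71 + (+61) = 264.71 mireds.
T_out = 10⁶/264.71 = 3777.8 K → 3780 K.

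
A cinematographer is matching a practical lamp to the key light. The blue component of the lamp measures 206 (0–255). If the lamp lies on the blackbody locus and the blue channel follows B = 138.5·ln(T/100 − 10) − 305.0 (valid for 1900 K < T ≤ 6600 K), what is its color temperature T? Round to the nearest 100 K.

ln(t − 10) = (206 + 305.0) / 138.5 = 3.6895.
t − 10 = e^3.6895 = 40.026, so t = 50.026.
T = 100·t = 5003 K → 5000 K to the nearest 100 K.

5000 K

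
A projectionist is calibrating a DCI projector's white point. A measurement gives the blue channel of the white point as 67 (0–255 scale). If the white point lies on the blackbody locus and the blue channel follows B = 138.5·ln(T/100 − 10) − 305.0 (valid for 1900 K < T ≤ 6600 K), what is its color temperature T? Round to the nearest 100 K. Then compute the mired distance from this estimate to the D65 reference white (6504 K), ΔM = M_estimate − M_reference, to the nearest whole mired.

ln(t − 10) = (67 + 305.0) / 138.5 = 2.6859.
t − 10 = e^2.6859 = 14.672, so t = 24.672.
T = 100·t = 2467 K → 2500 K to the nearest 100 K.
M_estimate = 10⁶/2500 = 400.00; M_reference = 10⁶/6504 = 153.75.
ΔM = 400.00 − 153.75 = 246.25 → +246 mireds.

+246 mireds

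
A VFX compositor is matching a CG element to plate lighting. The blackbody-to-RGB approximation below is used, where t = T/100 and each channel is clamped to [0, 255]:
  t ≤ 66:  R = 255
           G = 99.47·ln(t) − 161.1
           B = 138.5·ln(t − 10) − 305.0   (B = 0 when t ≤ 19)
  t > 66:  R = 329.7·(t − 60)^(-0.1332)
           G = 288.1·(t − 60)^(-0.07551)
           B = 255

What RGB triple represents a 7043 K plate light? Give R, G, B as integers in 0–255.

R=241, G=241, B=255

t = 7043/100 = 70.43; the t > 66 branch applies.
R = 329.7·(70.43 − 60)^(-0.1332) = 329.7·10.43^(-0.1332) = 329.7·0.73175 = 241.259.
G = 288.1·(70.43 − 60)^(-0.07551) = 288.1·10.43^(-0.07551) = 288.1·0.83774 = 241.353.
B = 255 by definition for t > 66.
Rounded: (241, 241, 255).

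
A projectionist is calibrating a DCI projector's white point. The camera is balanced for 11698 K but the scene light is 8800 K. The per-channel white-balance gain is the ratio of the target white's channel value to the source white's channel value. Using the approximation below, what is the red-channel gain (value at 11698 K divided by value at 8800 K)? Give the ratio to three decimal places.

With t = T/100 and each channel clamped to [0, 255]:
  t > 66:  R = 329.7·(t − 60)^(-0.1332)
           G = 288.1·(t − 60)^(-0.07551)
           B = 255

0.910

At 8800 K (t = 88):
  R = 329.7·(88 − 60)^(-0.1332) = 329.7·28^(-0.1332) = 329.7·0.64156 = 211.523.
At 11698 K (t = 116.98):
  R = 329.7·(116.98 − 60)^(-0.1332) = 329.7·56.98^(-0.1332) = 329.7·0.58363 = 192.423.
Gain = 192.423 / 211.523 = 0.9097 → 0.910.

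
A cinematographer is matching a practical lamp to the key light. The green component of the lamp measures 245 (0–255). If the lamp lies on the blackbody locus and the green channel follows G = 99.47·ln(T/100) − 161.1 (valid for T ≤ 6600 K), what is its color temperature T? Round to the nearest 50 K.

ln t = (245 + 161.1) / 99.47 = 4.0826.
t = e^4.0826 = 59.302.
T = 100·t = 5930 K → 5950 K to the nearest 50 K.

5950 K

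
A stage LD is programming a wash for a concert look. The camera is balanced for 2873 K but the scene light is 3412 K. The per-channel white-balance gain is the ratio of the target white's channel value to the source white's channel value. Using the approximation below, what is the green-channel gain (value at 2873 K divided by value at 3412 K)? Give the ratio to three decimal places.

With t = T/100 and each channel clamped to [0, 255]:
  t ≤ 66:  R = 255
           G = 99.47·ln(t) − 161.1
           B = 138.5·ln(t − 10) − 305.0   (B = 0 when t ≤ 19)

At 3412 K (t = 34.12):
  G = 99.47·ln 34.12 − 161.1 = 99.47·3.5299 − 161.1 = 190.018.
At 2873 K (t = 28.73):
  G = 99.47·ln 28.73 − 161.1 = 99.47·3.3579 − 161.1 = 172.914.
Gain = 172.914 / 190.018 = 0.9100 → 0.910.

0.910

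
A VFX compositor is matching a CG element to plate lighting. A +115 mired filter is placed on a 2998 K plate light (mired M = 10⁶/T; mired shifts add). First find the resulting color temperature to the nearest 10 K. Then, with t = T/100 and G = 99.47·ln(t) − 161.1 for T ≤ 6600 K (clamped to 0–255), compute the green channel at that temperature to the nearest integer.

M_in = 10⁶/2998 = 333.56; M_out = 333.56 + (+115) = 448.56.
T_out = 10⁶/448.56 = 2229.4 K → 2230 K; t = 22.3.
G = 99.47·ln 22.3 − 161.1 = 99.47·3.1046 − 161.1 = 147.713.
Rounded: 148.

148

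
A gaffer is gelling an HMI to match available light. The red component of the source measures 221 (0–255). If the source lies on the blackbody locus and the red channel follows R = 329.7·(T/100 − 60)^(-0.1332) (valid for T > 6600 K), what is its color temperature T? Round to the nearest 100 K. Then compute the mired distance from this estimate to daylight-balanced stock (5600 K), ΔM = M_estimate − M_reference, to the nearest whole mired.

-54 mireds

(t − 60)^(-0.1332) = 221/329.7 = 0.67031.
t − 60 = 0.67031^(1/-0.1332) = 0.67031^(-7.508) = 20.149, so t = 80.149.
T = 100·t = 8015 K → 8000 K to the nearest 100 K.
M_estimate = 10⁶/8000 = 125.00; M_reference = 10⁶/5600 = 178.57.
ΔM = 125.00 − 178.57 = -53.57 → -54 mireds.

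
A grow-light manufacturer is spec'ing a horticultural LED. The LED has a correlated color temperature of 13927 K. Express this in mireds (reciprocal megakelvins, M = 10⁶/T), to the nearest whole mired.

72 mireds

M = 10⁶ / 13927 = 71.803 → 72 mireds.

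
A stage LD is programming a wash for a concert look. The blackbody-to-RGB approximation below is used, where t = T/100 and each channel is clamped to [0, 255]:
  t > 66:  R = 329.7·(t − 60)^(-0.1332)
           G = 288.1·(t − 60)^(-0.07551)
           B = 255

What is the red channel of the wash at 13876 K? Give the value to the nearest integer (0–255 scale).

t = 13876/100 = 138.76; the t > 66 branch applies.
R = 329.7·(138.76 − 60)^(-0.1332) = 329.7·78.76^(-0.1332) = 329.7·0.55900 = 184.302.
Rounded: 184.

184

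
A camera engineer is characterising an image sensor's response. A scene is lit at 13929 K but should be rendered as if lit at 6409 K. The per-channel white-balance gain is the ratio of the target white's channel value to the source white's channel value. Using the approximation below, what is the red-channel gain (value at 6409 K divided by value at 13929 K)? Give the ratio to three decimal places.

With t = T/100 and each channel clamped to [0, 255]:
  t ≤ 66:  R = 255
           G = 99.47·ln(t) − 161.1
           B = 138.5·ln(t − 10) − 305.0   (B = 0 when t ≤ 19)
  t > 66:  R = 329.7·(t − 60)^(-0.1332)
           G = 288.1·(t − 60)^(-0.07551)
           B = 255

At 13929 K (t = 139.29):
  R = 329.7·(139.29 − 60)^(-0.1332) = 329.7·79.29^(-0.1332) = 329.7·0.55850 = 184.138.
At 6409 K (t = 64.09):
  R = 255 by definition for t ≤ 66.
Gain = 255.000 / 184.138 = 1.3848 → 1.385.

1.385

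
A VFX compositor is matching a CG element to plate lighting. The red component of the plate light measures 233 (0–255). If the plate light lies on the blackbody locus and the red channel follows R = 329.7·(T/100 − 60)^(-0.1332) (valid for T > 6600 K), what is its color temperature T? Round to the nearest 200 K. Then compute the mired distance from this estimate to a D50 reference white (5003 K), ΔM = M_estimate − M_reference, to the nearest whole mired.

(t − 60)^(-0.1332) = 233/329.7 = 0.70670.
t − 60 = 0.70670^(1/-0.1332) = 0.70670^(-7.508) = 13.547, so t = 73.547.
T = 100·t = 7355 K → 7400 K to the nearest 200 K.
M_estimate = 10⁶/7400 = 135.14; M_reference = 10⁶/5003 = 199.88.
ΔM = 135.14 − 199.88 = -64.74 → -65 mireds.

-65 mireds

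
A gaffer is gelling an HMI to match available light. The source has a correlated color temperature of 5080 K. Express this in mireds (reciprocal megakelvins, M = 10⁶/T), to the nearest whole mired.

197 mireds

M = 10⁶ / 5080 = 196.850 → 197 mireds.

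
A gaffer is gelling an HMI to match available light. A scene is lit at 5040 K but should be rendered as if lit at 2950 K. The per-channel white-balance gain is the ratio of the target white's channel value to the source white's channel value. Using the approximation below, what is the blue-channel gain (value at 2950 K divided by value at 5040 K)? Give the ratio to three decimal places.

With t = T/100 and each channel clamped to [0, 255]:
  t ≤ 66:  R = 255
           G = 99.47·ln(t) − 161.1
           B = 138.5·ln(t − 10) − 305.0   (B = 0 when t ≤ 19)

0.513

At 5040 K (t = 50.4):
  B = 138.5·ln(50.4 − 10) − 305.0 = 138.5·ln 40.4 − 305.0 = 138.5·3.6988 − 305.0 = 207.288.
At 2950 K (t = 29.5):
  B = 138.5·ln(29.5 − 10) − 305.0 = 138.5·ln 19.5 − 305.0 = 138.5·2.9704 − 305.0 = 106.402.
Gain = 106.402 / 207.288 = 0.5133 → 0.513.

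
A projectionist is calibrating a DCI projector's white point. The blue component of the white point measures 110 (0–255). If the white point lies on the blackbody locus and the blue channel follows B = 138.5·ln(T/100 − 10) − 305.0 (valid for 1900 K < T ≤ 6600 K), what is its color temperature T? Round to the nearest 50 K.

ln(t − 10) = (110 + 305.0) / 138.5 = 2.9964.
t − 10 = e^2.9964 = 20.013, so t = 30.013.
T = 100·t = 3001 K → 3000 K to the nearest 50 K.

3000 K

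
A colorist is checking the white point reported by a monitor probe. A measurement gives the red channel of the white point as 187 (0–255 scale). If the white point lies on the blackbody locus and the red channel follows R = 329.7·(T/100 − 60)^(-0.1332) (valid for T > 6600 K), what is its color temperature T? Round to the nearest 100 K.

(t − 60)^(-0.1332) = 187/329.7 = 0.56718.
t − 60 = 0.56718^(1/-0.1332) = 0.56718^(-7.508) = 70.620, so t = 130.620.
T = 100·t = 13062 K → 13100 K to the nearest 100 K.

13100 K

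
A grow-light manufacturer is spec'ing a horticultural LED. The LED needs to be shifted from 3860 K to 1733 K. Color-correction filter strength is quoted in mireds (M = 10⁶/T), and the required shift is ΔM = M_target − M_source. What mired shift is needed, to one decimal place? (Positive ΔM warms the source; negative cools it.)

M_source = 10⁶/3860 = 259.067; M_target = 10⁶/1733 = 577.034.
ΔM = 577.034 − 259.067 = 317.967 → +318.0 mireds, a warming shift.

+318.0 mireds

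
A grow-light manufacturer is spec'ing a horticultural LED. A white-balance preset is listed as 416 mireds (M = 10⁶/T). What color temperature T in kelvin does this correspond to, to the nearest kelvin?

T = 10⁶ / 416 = 2403.85 K → 2404 K.

2404 K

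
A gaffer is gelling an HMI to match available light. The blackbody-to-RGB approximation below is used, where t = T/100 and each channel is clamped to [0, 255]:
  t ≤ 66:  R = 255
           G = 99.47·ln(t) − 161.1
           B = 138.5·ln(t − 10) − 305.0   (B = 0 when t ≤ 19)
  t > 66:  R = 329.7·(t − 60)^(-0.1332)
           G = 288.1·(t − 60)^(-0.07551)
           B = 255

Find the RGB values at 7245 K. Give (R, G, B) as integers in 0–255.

t = 7245/100 = 72.45; the t > 66 branch applies.
R = 329.7·(72.45 − 60)^(-0.1332) = 329.7·12.45^(-0.1332) = 329.7·0.71470 = 235.636.
G = 288.1·(72.45 − 60)^(-0.07551) = 288.1·12.45^(-0.07551) = 288.1·0.82662 = 238.148.
B = 255 by definition for t > 66.
Rounded: (236, 238, 255).

(236, 238, 255)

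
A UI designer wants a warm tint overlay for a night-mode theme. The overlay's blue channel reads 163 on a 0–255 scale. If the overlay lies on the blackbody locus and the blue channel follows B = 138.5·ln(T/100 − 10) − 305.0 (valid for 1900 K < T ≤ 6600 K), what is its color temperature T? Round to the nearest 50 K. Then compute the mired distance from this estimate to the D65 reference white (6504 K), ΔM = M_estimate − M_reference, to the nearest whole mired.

+99 mireds

ln(t − 10) = (163 + 305.0) / 138.5 = 3.3791.
t − 10 = e^3.3791 = 29.343, so t = 39.343.
T = 100·t = 3934 K → 3950 K to the nearest 50 K.
M_estimate = 10⁶/3950 = 253.16; M_reference = 10⁶/6504 = 153.75.
ΔM = 253.16 − 153.75 = 99.41 → +99 mireds.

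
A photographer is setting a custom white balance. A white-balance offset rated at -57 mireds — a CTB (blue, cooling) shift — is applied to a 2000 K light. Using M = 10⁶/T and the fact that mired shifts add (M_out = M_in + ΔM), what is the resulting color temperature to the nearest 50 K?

2250 K

M_in = 10⁶/2000 = 500.00 mireds.
M_out = 500.00 + (-57) = 443.00 mireds.
T_out = 10⁶/443.00 = 2257.3 K → 2250 K.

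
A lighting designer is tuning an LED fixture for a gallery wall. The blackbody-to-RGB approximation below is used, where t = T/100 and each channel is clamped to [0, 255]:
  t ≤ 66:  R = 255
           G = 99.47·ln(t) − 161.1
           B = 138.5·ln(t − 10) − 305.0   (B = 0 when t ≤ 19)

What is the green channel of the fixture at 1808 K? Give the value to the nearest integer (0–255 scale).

127

t = 1808/100 = 18.08; the t ≤ 66 branch applies.
G = 99.47·ln 18.08 − 161.1 = 99.47·2.8948 − 161.1 = 126.846.
Rounded: 127.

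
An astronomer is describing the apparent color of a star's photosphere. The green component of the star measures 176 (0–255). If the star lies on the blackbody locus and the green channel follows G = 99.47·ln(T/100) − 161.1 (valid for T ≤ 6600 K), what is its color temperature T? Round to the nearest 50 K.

ln t = (176 + 161.1) / 99.47 = 3.3890.
t = e^3.3890 = 29.635.
T = 100·t = 2964 K → 2950 K to the nearest 50 K.

2950 K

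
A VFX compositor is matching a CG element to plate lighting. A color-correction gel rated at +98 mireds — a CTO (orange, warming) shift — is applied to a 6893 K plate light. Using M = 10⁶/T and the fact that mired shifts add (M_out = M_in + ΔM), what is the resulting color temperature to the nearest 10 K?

M_in = 10⁶/6893 = 145.07 mireds.
M_out = 145.07 + (+98) = 243.07 mireds.
T_out = 10⁶/243.07 = 4114.0 K → 4110 K.

4110 K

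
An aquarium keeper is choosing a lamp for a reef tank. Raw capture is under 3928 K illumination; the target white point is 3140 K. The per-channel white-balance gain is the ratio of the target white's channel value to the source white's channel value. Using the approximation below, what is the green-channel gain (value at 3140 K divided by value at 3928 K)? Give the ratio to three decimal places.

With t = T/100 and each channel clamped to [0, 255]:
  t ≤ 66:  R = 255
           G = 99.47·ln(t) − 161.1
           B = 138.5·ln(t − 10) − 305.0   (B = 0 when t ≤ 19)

At 3928 K (t = 39.28):
  G = 99.47·ln 39.28 − 161.1 = 99.47·3.6707 − 161.1 = 204.026.
At 3140 K (t = 31.4):
  G = 99.47·ln 31.4 − 161.1 = 99.47·3.4468 − 161.1 = 181.754.
Gain = 181.754 / 204.026 = 0.8908 → 0.891.

0.891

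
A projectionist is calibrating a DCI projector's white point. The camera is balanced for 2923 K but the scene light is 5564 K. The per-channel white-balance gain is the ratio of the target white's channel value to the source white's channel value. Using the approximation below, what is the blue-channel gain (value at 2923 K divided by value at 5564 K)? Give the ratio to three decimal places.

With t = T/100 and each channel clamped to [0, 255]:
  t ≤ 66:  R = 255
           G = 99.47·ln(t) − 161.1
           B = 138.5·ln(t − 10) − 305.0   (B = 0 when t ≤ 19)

At 5564 K (t = 55.64):
  B = 138.5·ln(55.64 − 10) − 305.0 = 138.5·ln 45.64 − 305.0 = 138.5·3.8208 − 305.0 = 224.179.
At 2923 K (t = 29.23):
  B = 138.5·ln(29.23 − 10) − 305.0 = 138.5·ln 19.23 − 305.0 = 138.5·2.9565 − 305.0 = 104.471.
Gain = 104.471 / 224.179 = 0.4660 → 0.466.

0.466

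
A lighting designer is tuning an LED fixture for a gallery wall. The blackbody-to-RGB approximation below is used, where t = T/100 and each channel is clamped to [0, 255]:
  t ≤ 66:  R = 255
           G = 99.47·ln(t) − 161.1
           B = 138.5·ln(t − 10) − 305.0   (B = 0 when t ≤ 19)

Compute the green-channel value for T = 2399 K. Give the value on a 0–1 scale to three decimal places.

0.608

t = 2399/100 = 23.99; the t ≤ 66 branch applies.
G = 99.47·ln 23.99 − 161.1 = 99.47·3.1776 − 161.1 = 154.980.
On a 0–1 scale: 154.980/255 = 0.6078 → 0.608.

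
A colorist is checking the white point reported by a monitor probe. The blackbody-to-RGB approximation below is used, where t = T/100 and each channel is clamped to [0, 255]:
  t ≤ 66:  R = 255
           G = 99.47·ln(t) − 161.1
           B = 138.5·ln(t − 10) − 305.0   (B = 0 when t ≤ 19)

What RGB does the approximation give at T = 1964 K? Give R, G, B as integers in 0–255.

t = 1964/100 = 19.64; the t ≤ 66 branch applies.
R = 255 by definition for t ≤ 66.
G = 99.47·ln 19.64 − 161.1 = 99.47·2.9776 − 161.1 = 135.079.
B = 138.5·ln(19.64 − 10) − 305.0 = 138.5·ln 9.64 − 305.0 = 138.5·2.2659 − 305.0 = 8.830.
Rounded: (255, 135, 9).

R=255, G=135, B=9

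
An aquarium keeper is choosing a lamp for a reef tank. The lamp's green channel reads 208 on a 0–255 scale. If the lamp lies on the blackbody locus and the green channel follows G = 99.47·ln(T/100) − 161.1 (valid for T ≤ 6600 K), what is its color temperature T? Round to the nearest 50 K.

4100 K

ln t = (208 + 161.1) / 99.47 = 3.7107.
t = e^3.7107 = 40.881.
T = 100·t = 4088 K → 4100 K to the nearest 50 K.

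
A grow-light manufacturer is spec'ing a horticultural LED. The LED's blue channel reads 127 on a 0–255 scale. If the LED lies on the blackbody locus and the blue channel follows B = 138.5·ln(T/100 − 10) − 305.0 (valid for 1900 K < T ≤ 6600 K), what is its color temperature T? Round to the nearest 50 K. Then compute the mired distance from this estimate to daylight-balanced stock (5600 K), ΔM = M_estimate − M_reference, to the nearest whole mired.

ln(t − 10) = (127 + 305.0) / 138.5 = 3.1191.
t − 10 = e^3.1191 = 22.627, so t = 32.627.
T = 100·t = 3263 K → 3250 K to the nearest 50 K.
M_estimate = 10⁶/3250 = 307.69; M_reference = 10⁶/5600 = 178.57.
ΔM = 307.69 − 178.57 = 129.12 → +129 mireds.

+129 mireds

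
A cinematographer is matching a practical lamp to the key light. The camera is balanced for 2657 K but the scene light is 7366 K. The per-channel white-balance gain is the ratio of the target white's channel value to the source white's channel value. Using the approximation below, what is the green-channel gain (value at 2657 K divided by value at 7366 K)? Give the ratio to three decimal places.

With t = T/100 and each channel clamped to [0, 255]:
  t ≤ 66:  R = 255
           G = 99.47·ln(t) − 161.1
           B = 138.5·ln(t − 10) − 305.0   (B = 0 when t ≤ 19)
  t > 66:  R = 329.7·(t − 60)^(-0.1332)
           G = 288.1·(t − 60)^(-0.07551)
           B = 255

At 7366 K (t = 73.66):
  G = 288.1·(73.66 − 60)^(-0.07551) = 288.1·13.66^(-0.07551) = 288.1·0.82085 = 236.486.
At 2657 K (t = 26.57):
  G = 99.47·ln 26.57 − 161.1 = 99.47·3.2798 − 161.1 = 165.140.
Gain = 165.140 / 236.486 = 0.6983 → 0.698.

0.698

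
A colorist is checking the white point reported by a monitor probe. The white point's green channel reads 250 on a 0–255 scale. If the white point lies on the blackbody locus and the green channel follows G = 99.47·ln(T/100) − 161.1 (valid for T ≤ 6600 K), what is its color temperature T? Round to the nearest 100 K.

6200 K

ln t = (250 + 161.1) / 99.47 = 4.1329.
t = e^4.1329 = 62.359.
T = 100·t = 6236 K → 6200 K to the nearest 100 K.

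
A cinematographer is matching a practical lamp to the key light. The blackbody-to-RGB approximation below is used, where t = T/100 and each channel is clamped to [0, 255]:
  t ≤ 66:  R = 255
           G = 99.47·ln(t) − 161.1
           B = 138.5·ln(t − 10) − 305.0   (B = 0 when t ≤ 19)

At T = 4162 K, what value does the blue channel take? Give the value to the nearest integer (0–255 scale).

173

t = 4162/100 = 41.62; the t ≤ 66 branch applies.
B = 138.5·ln(41.62 − 10) − 305.0 = 138.5·ln 31.62 − 305.0 = 138.5·3.4538 − 305.0 = 173.350.
Rounded: 173.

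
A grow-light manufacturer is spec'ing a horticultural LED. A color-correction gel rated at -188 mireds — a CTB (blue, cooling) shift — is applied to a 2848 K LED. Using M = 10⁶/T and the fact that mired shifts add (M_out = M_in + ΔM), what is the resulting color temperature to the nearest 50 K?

6150 K

M_in = 10⁶/2848 = 351.12 mireds.
M_out = 351.12 + (-188) = 163.12 mireds.
T_out = 10⁶/163.12 = 6130.3 K → 6150 K.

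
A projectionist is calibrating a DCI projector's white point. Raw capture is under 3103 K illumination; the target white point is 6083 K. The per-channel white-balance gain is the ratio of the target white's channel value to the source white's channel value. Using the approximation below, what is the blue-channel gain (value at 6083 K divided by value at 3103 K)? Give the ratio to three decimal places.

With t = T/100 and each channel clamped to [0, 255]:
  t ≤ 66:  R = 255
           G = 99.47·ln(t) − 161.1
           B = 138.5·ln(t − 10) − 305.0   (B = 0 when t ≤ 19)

At 3103 K (t = 31.03):
  B = 138.5·ln(31.03 − 10) − 305.0 = 138.5·ln 21.03 − 305.0 = 138.5·3.0459 − 305.0 = 116.864.
At 6083 K (t = 60.83):
  B = 138.5·ln(60.83 − 10) − 305.0 = 138.5·ln 50.83 − 305.0 = 138.5·3.9285 − 305.0 = 239.095.
Gain = 239.095 / 116.864 = 2.0459 → 2.046.

2.046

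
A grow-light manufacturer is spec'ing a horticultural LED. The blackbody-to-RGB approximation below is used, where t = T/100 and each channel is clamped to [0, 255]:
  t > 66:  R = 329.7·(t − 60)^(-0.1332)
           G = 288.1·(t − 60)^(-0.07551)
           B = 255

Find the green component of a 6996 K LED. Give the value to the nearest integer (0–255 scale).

242

t = 6996/100 = 69.96; the t > 66 branch applies.
G = 288.1·(69.96 − 60)^(-0.07551) = 288.1·9.96^(-0.07551) = 288.1·0.84066 = 242.195.
Rounded: 242.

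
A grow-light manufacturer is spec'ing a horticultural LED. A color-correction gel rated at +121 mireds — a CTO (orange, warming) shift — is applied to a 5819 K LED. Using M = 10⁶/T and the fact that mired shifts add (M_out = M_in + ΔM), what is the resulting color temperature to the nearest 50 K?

3400 K

M_in = 10⁶/5819 = 171.85 mireds.
M_out = 171.85 + (+121) = 292.85 mireds.
T_out = 10⁶/292.85 = 3414.7 K → 3400 K.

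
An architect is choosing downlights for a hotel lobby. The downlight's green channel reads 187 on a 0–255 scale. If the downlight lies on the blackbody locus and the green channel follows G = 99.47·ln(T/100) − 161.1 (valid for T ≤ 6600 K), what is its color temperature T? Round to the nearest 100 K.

ln t = (187 + 161.1) / 99.47 = 3.4995.
t = e^3.4995 = 33.100.
T = 100·t = 3310 K → 3300 K to the nearest 100 K.

3300 K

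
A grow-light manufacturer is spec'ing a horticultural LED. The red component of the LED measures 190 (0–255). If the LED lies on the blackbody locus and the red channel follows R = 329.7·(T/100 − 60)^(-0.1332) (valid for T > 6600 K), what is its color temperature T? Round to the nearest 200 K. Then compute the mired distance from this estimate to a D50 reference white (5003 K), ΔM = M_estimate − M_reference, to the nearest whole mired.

(t − 60)^(-0.1332) = 190/329.7 = 0.57628.
t − 60 = 0.57628^(1/-0.1332) = 0.57628^(-7.508) = 62.667, so t = 122.667.
T = 100·t = 12267 K → 12200 K to the nearest 200 K.
M_estimate = 10⁶/12200 = 81.97; M_reference = 10⁶/5003 = 199.88.
ΔM = 81.97 − 199.88 = -117.91 → -118 mireds.

-118 mireds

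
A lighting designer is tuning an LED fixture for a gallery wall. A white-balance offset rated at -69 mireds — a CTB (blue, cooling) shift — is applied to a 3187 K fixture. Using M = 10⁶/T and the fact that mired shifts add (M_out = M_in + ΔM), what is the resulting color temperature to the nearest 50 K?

4100 K

M_in = 10⁶/3187 = 313.77 mireds.
M_out = 313.77 + (-69) = 244.77 mireds.
T_out = 10⁶/244.77 = 4085.4 K → 4100 K.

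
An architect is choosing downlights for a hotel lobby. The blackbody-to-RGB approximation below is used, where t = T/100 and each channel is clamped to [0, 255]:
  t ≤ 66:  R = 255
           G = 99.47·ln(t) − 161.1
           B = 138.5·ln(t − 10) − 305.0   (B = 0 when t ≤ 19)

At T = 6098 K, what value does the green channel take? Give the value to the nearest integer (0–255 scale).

t = 6098/100 = 60.98; the t ≤ 66 branch applies.
G = 99.47·ln 60.98 − 161.1 = 99.47·4.1105 − 161.1 = 247.776.
Rounded: 248.

248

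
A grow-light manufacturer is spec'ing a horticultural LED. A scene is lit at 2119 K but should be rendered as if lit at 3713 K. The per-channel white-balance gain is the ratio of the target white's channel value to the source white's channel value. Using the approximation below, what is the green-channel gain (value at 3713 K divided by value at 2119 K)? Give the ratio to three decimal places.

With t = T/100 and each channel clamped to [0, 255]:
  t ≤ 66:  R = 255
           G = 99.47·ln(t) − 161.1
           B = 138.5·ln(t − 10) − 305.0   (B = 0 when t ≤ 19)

At 2119 K (t = 21.19):
  G = 99.47·ln 21.19 − 161.1 = 99.47·3.0535 − 161.1 = 142.635.
At 3713 K (t = 37.13):
  G = 99.47·ln 37.13 − 161.1 = 99.47·3.6144 − 161.1 = 198.427.
Gain = 198.427 / 142.635 = 1.3912 → 1.391.

1.391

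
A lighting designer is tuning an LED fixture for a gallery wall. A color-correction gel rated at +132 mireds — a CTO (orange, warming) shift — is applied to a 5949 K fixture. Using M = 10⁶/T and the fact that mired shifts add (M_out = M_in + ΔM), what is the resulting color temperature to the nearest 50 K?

M_in = 10⁶/5949 = 168.10 mireds.
M_out = 168.10 + (+132) = 300.10 mireds.
T_out = 10⁶/300.10 = 3332.3 K → 3350 K.

3350 K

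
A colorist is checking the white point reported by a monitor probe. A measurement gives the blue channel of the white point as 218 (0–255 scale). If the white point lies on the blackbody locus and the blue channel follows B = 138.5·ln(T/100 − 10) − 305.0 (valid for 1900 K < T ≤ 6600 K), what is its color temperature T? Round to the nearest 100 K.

ln(t − 10) = (218 + 305.0) / 138.5 = 3.7762.
t − 10 = e^3.7762 = 43.649, so t = 53.649.
T = 100·t = 5365 K → 5400 K to the nearest 100 K.

5400 K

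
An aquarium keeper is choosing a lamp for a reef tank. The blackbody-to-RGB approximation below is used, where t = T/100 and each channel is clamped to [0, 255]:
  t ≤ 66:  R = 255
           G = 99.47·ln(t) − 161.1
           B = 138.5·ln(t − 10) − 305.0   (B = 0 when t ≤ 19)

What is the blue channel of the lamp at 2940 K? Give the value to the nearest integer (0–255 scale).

106

t = 2940/100 = 29.4; the t ≤ 66 branch applies.
B = 138.5·ln(29.4 − 10) − 305.0 = 138.5·ln 19.4 − 305.0 = 138.5·2.9653 − 305.0 = 105.690.
Rounded: 106.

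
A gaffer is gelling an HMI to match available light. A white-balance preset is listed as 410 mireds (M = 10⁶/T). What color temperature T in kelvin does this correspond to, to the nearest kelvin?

2439 K

T = 10⁶ / 410 = 2439.02 K → 2439 K.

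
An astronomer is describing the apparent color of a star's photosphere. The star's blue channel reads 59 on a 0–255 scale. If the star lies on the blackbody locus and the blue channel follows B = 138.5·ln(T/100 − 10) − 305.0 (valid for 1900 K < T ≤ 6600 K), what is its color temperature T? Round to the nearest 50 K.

2400 K

ln(t − 10) = (59 + 305.0) / 138.5 = 2.6282.
t − 10 = e^2.6282 = 13.848, so t = 23.848.
T = 100·t = 2385 K → 2400 K to the nearest 50 K.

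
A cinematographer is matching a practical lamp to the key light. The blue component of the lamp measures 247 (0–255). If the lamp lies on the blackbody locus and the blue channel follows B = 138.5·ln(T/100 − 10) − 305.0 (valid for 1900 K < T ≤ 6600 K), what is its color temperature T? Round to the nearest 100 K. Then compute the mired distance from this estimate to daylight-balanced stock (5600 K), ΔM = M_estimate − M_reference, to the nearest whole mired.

ln(t − 10) = (247 + 305.0) / 138.5 = 3.9856.
t − 10 = e^3.9856 = 53.815, so t = 63.815.
T = 100·t = 6382 K → 6400 K to the nearest 100 K.
M_estimate = 10⁶/6400 = 156.25; M_reference = 10⁶/5600 = 178.57.
ΔM = 156.25 − 178.57 = -22.32 → -22 mireds.

-22 mireds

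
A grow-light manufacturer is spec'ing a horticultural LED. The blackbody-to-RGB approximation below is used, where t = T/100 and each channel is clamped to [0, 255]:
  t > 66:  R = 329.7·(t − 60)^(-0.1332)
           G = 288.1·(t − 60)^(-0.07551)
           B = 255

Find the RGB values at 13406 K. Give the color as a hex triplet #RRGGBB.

t = 13406/100 = 134.06; the t > 66 branch applies.
R = 329.7·(134.06 − 60)^(-0.1332) = 329.7·74.06^(-0.1332) = 329.7·0.56360 = 185.819.
G = 288.1·(134.06 − 60)^(-0.07551) = 288.1·74.06^(-0.07551) = 288.1·0.72248 = 208.147.
B = 255 by definition for t > 66.
Rounded: (186, 208, 255).
In hex: #BAD0FF.

#BAD0FF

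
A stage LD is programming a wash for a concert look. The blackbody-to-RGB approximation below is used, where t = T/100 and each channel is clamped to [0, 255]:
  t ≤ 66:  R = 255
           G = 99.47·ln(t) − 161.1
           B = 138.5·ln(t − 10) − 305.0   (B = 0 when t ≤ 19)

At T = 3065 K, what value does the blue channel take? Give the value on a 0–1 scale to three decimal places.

t = 3065/100 = 30.65; the t ≤ 66 branch applies.
B = 138.5·ln(30.65 − 10) − 305.0 = 138.5·ln 20.65 − 305.0 = 138.5·3.0277 − 305.0 = 114.339.
On a 0–1 scale: 114.339/255 = 0.4484 → 0.448.

0.448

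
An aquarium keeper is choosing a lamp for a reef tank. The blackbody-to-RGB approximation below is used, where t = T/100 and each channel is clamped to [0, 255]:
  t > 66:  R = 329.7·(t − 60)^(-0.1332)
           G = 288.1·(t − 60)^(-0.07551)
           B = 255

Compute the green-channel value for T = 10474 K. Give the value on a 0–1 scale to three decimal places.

t = 10474/100 = 104.74; the t > 66 branch applies.
G = 288.1·(104.74 − 60)^(-0.07551) = 288.1·44.74^(-0.07551) = 288.1·0.75051 = 216.222.
On a 0–1 scale: 216.222/255 = 0.8479 → 0.848.

0.848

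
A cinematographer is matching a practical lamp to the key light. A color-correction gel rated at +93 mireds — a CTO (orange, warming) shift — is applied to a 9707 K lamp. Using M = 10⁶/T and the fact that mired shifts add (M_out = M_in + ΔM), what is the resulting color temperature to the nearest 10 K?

5100 K

M_in = 10⁶/9707 = 103.02 mireds.
M_out = 103.02 + (+93) = 196.02 mireds.
T_out = 10⁶/196.02 = 5101.6 K → 5100 K.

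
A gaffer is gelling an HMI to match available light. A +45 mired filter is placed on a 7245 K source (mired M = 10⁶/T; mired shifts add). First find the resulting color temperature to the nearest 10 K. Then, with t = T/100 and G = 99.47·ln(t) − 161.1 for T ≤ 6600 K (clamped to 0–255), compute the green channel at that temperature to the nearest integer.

M_in = 10⁶/7245 = 138.03; M_out = 138.03 + (+45) = 183.03.
T_out = 10⁶/183.03 = 5463.7 K → 5460 K; t = 54.6.
G = 99.47·ln 54.6 − 161.1 = 99.47·4.0000 − 161.1 = 236.783.
Rounded: 237.

237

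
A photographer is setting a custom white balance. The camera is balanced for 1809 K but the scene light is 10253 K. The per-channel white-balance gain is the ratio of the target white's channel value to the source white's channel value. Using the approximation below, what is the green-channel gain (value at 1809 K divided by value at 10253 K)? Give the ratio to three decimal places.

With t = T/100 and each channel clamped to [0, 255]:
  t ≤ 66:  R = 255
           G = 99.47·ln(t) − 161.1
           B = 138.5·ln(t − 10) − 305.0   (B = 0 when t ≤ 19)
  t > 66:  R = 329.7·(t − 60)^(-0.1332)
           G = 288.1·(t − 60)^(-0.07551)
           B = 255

At 10253 K (t = 102.53):
  G = 288.1·(102.53 − 60)^(-0.07551) = 288.1·42.53^(-0.07551) = 288.1·0.75339 = 217.050.
At 1809 K (t = 18.09):
  G = 99.47·ln 18.09 − 161.1 = 99.47·2.8954 − 161.1 = 126.901.
Gain = 126.901 / 217.050 = 0.5847 → 0.585.

0.585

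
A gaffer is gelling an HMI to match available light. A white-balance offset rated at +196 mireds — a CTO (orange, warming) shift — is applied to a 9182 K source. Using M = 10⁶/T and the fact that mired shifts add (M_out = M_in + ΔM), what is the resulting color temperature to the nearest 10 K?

3280 K

M_in = 10⁶/9182 = 108.91 mireds.
M_out = 108.91 + (+196) = 304.91 mireds.
T_out = 10⁶/304.91 = 3279.7 K → 3280 K.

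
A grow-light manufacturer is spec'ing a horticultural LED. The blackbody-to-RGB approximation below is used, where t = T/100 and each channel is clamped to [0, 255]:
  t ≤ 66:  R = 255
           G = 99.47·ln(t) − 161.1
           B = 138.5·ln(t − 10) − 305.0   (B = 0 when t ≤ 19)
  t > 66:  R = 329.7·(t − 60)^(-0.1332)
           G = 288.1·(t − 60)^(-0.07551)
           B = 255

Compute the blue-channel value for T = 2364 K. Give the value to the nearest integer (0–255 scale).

57

t = 2364/100 = 23.64; the t ≤ 66 branch applies.
B = 138.5·ln(23.64 − 10) − 305.0 = 138.5·ln 13.64 − 305.0 = 138.5·2.6130 − 305.0 = 56.901.
Rounded: 57.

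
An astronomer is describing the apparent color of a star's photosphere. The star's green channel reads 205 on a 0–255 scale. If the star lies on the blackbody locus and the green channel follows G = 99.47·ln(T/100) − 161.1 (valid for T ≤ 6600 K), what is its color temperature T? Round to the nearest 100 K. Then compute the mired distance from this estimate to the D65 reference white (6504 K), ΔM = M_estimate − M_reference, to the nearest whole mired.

+96 mireds

ln t = (205 + 161.1) / 99.47 = 3.6805.
t = e^3.6805 = 39.666.
T = 100·t = 3967 K → 4000 K to the nearest 100 K.
M_estimate = 10⁶/4000 = 250.00; M_reference = 10⁶/6504 = 153.75.
ΔM = 250.00 − 153.75 = 96.25 → +96 mireds.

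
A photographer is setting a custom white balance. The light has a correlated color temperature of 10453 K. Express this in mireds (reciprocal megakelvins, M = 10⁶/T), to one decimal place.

M = 10⁶ / 10453 = 95.666 → 95.7 mireds.

95.7 mireds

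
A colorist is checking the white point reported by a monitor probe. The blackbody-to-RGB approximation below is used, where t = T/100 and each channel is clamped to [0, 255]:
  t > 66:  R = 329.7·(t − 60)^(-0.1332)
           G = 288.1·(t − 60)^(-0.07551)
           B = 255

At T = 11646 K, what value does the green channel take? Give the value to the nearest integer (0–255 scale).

212

t = 11646/100 = 116.46; the t > 66 branch applies.
G = 288.1·(116.46 − 60)^(-0.07551) = 288.1·56.46^(-0.07551) = 288.1·0.73744 = 212.456.
Rounded: 212.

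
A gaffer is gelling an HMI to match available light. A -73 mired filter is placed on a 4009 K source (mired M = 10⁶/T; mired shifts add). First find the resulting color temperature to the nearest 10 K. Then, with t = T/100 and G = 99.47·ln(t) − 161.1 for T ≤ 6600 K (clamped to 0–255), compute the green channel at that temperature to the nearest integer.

M_in = 10⁶/4009 = 249.44; M_out = 249.44 + (-73) = 176.44.
T_out = 10⁶/176.44 = 5667.7 K → 5670 K; t = 56.7.
G = 99.47·ln 56.7 − 161.1 = 99.47·4.0378 − 161.1 = 240.537.
Rounded: 241.

241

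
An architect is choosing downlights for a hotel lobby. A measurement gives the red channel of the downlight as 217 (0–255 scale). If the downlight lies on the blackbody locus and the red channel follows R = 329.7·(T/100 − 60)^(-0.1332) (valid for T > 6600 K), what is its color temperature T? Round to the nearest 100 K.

8300 K

(t − 60)^(-0.1332) = 217/329.7 = 0.65817.
t − 60 = 0.65817^(1/-0.1332) = 0.65817^(-7.508) = 23.110, so t = 83.110.
T = 100·t = 8311 K → 8300 K to the nearest 100 K.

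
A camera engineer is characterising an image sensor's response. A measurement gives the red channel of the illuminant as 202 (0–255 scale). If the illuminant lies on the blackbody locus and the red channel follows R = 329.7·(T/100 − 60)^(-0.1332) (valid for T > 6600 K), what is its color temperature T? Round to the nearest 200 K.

10000 K

(t − 60)^(-0.1332) = 202/329.7 = 0.61268.
t − 60 = 0.61268^(1/-0.1332) = 0.61268^(-7.508) = 39.569, so t = 99.569.
T = 100·t = 9957 K → 10000 K to the nearest 200 K.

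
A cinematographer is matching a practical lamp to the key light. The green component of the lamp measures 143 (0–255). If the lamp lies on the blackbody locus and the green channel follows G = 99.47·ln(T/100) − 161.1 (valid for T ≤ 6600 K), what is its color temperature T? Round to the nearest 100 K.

ln t = (143 + 161.1) / 99.47 = 3.0572.
t = e^3.0572 = 21.268.
T = 100·t = 2127 K → 2100 K to the nearest 100 K.

2100 K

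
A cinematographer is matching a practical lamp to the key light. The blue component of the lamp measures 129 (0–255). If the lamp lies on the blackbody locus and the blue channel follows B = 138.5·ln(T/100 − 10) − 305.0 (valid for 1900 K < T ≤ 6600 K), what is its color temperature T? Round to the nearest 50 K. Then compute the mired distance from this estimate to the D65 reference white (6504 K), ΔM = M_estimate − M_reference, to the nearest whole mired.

ln(t − 10) = (129 + 305.0) / 138.5 = 3.1336.
t − 10 = e^3.1336 = 22.956, so t = 32.956.
T = 100·t = 3296 K → 3300 K to the nearest 50 K.
M_estimate = 10⁶/3300 = 303.03; M_reference = 10⁶/6504 = 153.75.
ΔM = 303.03 − 153.75 = 149.28 → +149 mireds.

+149 mireds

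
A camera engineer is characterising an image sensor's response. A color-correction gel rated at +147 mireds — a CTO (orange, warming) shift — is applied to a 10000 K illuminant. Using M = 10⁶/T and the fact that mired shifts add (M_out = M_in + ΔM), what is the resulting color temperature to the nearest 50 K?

M_in = 10⁶/10000 = 100.00 mireds.
M_out = 100.00 + (+147) = 247.00 mireds.
T_out = 10⁶/247.00 = 4048.6 K → 4050 K.

4050 K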